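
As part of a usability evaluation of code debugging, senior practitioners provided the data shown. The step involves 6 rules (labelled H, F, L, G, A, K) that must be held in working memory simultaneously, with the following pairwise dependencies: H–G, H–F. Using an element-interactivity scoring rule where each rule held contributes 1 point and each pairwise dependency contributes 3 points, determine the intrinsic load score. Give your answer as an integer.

12

Count of rules held simultaneously: 6.
Count of pairwise dependencies listed: 2.
Element contribution: 6 × 1 = 6.
Interaction contribution: 2 × 3 = 6.
Intrinsic load = 6 + 6 = 12.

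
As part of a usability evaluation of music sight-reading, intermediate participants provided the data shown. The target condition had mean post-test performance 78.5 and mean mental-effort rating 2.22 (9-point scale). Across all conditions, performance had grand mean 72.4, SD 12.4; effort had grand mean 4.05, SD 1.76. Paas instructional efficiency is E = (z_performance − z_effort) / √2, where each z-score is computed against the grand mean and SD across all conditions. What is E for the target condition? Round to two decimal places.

1.08

z_performance = (78.5 − 72.4) / 12.4 = 6.1000 / 12.4 = 0.4919.
z_effort = (2.22 − 4.05) / 1.76 = -1.8300 / 1.76 = -1.0398.
z_P − z_E = 0.4919 − (-1.0398) = 1.5317.
E = 1.5317 / √2 = 1.5317 / 1.41421 = 1.0831 ≈ 1.08.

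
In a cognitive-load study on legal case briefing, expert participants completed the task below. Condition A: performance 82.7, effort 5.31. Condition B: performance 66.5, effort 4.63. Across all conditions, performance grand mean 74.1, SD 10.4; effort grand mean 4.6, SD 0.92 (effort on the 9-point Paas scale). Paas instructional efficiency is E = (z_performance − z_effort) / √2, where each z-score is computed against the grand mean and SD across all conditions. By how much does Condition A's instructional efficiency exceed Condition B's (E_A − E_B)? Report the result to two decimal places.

0.58

Condition A: z_P = (82.7 − 74.1)/10.4 = 0.8269; z_E = (5.31 − 4.6)/0.92 = 0.7717; E_A = (0.8269 − 0.7717)/√2 = 0.0390.
Condition B: z_P = (66.5 − 74.1)/10.4 = -0.7308; z_E = (4.63 − 4.6)/0.92 = 0.0326; E_B = (-0.7308 − 0.0326)/√2 = -0.5398.
E_A − E_B = 0.0390 − (-0.5398) = 0.5788 ≈ 0.58.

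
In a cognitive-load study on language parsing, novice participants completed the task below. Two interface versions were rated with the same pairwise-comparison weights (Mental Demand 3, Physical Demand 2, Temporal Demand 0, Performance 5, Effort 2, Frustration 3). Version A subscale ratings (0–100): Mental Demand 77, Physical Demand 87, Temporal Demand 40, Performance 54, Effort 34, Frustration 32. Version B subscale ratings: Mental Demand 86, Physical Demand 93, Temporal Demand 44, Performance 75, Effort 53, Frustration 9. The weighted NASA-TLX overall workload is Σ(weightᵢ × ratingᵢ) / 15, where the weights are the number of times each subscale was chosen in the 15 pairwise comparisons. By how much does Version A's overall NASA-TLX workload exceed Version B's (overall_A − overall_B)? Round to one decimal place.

Version A weighted sum = 3·77 + 2·87 + 0·40 + 5·54 + 2·34 + 3·32 = 231 + 174 + 0 + 270 + 68 + 96 = 839; overall_A = 839/15 = 55.9333.
Version B weighted sum = 3·86 + 2·93 + 0·44 + 5·75 + 2·53 + 3·9 = 258 + 186 + 0 + 375 + 106 + 27 = 952; overall_B = 952/15 = 63.4667.
Difference = 55.9333 − 63.4667 = -7.5334 ≈ -7.5.

-7.5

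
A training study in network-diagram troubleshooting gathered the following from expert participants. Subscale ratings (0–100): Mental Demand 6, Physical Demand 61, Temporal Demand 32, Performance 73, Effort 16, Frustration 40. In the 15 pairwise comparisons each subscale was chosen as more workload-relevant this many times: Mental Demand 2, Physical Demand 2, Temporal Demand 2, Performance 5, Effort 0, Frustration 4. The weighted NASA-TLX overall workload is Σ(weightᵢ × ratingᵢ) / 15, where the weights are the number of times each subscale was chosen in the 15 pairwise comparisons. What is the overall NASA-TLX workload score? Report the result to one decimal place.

The tallies are the weights (they sum to 15).
Weighted sum = 2·6 + 2·61 + 2·32 + 5·73 + 0·16 + 4·40
            = 12 + 122 + 64 + 365 + 0 + 160 = 723.
Overall workload = 723 / 15 = 48.2000 ≈ 48.2.

48.2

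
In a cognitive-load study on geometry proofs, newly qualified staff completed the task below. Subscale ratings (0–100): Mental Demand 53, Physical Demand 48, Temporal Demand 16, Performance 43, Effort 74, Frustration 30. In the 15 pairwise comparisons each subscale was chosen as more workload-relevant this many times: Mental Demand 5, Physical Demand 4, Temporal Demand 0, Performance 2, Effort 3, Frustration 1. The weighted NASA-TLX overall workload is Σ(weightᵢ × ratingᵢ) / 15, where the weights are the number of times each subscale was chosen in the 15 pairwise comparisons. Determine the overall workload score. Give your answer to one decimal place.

53.0

The tallies are the weights (they sum to 15).
Weighted sum = 5·53 + 4·48 + 0·16 + 2·43 + 3·74 + 1·30
            = 265 + 192 + 0 + 86 + 222 + 30 = 795.
Overall workload = 795 / 15 = 53.0000 ≈ 53.0.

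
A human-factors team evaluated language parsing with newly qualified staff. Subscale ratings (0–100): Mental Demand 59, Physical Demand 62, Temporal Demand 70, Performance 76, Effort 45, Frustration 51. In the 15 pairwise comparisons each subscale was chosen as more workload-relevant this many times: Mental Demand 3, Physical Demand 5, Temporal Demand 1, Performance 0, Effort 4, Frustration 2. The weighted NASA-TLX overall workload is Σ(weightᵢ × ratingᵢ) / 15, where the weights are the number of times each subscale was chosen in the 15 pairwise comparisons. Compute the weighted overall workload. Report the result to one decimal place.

The tallies are the weights (they sum to 15).
Weighted sum = 3·59 + 5·62 + 1·70 + 0·76 + 4·45 + 2·51
            = 177 + 310 + 70 + 0 + 180 + 102 = 839.
Overall workload = 839 / 15 = 55.9333 ≈ 55.9.

55.9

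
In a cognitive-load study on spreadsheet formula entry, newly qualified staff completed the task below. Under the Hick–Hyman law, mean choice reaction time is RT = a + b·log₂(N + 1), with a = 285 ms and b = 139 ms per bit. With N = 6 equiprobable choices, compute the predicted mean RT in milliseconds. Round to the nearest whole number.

log₂(6 + 1) = log₂(7) = 2.8074.
RT = 285 + 139 × 2.8074 = 285 + 390.2286 = 675.2286 ms.
≈ 675 ms.

675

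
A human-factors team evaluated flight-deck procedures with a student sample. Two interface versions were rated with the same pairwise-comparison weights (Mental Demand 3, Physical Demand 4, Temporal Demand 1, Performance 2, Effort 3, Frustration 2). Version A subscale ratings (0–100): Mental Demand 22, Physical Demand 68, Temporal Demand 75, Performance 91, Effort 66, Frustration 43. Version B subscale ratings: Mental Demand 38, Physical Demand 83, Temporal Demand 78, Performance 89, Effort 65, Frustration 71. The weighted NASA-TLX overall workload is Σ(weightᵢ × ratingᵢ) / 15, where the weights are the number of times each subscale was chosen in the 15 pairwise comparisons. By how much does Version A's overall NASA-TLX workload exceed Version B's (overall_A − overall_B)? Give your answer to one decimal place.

Version A weighted sum = 3·22 + 4·68 + 1·75 + 2·91 + 3·66 + 2·43 = 66 + 272 + 75 + 182 + 198 + 86 = 879; overall_A = 879/15 = 58.6000.
Version B weighted sum = 3·38 + 4·83 + 1·78 + 2·89 + 3·65 + 2·71 = 114 + 332 + 78 + 178 + 195 + 142 = 1039; overall_B = 1039/15 = 69.2667.
Difference = 58.6000 − 69.2667 = -10.6667 ≈ -10.7.

-10.7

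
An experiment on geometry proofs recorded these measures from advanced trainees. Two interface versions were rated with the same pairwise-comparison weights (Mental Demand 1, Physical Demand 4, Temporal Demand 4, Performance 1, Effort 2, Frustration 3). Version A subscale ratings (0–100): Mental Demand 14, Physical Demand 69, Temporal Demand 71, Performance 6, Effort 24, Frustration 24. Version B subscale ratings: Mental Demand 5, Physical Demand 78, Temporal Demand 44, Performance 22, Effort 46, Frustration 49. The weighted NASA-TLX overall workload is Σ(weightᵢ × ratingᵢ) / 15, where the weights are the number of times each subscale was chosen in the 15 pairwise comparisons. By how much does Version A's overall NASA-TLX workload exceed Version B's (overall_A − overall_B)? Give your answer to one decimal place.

-3.6

Version A weighted sum = 1·14 + 4·69 + 4·71 + 1·6 + 2·24 + 3·24 = 14 + 276 + 284 + 6 + 48 + 72 = 700; overall_A = 700/15 = 46.6667.
Version B weighted sum = 1·5 + 4·78 + 4·44 + 1·22 + 2·46 + 3·49 = 5 + 312 + 176 + 22 + 92 + 147 = 754; overall_B = 754/15 = 50.2667.
Difference = 46.6667 − 50.2667 = -3.6000 ≈ -3.6.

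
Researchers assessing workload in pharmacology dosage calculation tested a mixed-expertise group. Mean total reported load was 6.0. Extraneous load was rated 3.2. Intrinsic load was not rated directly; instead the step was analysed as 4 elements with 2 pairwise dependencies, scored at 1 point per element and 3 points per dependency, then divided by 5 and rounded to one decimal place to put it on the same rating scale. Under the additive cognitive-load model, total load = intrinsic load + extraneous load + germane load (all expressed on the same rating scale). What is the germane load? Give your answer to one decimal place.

Intrinsic (element-interactivity): (4 × 1 + 2 × 3) / 5 = 10 / 5 = 2.0000 → 2.0.
germane load = total − intrinsic − extraneous
             = 6.0 − 2.0 − 3.2 = 0.8.

0.8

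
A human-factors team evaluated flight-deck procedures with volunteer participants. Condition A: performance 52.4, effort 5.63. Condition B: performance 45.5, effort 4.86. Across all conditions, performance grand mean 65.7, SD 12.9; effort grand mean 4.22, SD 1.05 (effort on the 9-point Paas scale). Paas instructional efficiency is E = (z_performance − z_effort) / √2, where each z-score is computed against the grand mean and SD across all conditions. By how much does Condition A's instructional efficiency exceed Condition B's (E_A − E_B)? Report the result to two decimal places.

-0.14

Condition A: z_P = (52.4 − 65.7)/12.9 = -1.0310; z_E = (5.63 − 4.22)/1.05 = 1.3429; E_A = (-1.0310 − 1.3429)/√2 = -1.6786.
Condition B: z_P = (45.5 − 65.7)/12.9 = -1.5659; z_E = (4.86 − 4.22)/1.05 = 0.6095; E_B = (-1.5659 − 0.6095)/√2 = -1.5382.
E_A − E_B = -1.6786 − (-1.5382) = -0.1404 ≈ -0.14.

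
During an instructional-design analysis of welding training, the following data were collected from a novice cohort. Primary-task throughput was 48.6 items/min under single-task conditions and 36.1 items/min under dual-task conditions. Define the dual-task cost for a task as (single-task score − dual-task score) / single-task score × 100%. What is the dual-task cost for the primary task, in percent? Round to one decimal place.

25.7

Cost = (48.6 − 36.1) / 48.6 × 100%
     = 12.5000 / 48.6 × 100% = 25.7202%.
≈ 25.7%.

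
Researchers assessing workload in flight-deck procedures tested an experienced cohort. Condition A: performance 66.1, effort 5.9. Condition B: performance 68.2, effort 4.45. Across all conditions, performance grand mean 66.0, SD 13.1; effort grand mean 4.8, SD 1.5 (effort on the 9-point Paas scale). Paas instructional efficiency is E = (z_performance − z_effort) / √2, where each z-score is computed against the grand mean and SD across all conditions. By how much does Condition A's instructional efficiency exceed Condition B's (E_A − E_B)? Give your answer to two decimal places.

Condition A: z_P = (66.1 − 66.0)/13.1 = 0.0076; z_E = (5.9 − 4.8)/1.5 = 0.7333; E_A = (0.0076 − 0.7333)/√2 = -0.5131.
Condition B: z_P = (68.2 − 66.0)/13.1 = 0.1679; z_E = (4.45 − 4.8)/1.5 = -0.2333; E_B = (0.1679 − (-0.2333))/√2 = 0.2837.
E_A − E_B = -0.5131 − 0.2837 = -0.7968 ≈ -0.80.

-0.80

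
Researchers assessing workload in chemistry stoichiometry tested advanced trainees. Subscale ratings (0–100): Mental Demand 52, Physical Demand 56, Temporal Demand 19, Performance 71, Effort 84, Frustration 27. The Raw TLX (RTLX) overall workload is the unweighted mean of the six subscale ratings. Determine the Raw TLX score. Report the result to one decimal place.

Sum of ratings = 52 + 56 + 19 + 71 + 84 + 27 = 309.
RTLX = 309 / 6 = 51.5000 ≈ 51.5.

51.5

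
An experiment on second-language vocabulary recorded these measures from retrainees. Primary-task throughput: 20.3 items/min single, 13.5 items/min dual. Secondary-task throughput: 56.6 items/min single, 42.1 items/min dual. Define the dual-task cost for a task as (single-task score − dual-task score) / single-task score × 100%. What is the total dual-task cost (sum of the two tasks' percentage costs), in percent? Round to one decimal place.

59.1

Primary cost = (20.3 − 13.5) / 20.3 × 100% = 33.4975%.
Secondary cost = (56.6 − 42.1) / 56.6 × 100% = 25.6184%.
Total = 33.4975% + 25.6184% = 59.1159% ≈ 59.1%.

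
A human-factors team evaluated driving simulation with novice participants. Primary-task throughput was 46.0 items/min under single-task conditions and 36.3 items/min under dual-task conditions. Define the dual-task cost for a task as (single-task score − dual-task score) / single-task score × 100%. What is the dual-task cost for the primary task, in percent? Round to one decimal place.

21.1

Cost = (46.0 − 36.3) / 46.0 × 100%
     = 9.7000 / 46.0 × 100% = 21.0870%.
≈ 21.1%.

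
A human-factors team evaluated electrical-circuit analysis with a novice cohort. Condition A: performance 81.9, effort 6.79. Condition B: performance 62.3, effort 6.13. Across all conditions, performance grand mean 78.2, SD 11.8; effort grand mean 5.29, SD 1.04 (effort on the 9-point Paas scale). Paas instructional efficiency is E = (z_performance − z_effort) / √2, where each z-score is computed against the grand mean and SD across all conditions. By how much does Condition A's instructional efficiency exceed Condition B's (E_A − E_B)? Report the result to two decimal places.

Condition A: z_P = (81.9 − 78.2)/11.8 = 0.3136; z_E = (6.79 − 5.29)/1.04 = 1.4423; E_A = (0.3136 − 1.4423)/√2 = -0.7981.
Condition B: z_P = (62.3 − 78.2)/11.8 = -1.3475; z_E = (6.13 − 5.29)/1.04 = 0.8077; E_B = (-1.3475 − 0.8077)/√2 = -1.5240.
E_A − E_B = -0.7981 − (-1.5240) = 0.7259 ≈ 0.73.

0.73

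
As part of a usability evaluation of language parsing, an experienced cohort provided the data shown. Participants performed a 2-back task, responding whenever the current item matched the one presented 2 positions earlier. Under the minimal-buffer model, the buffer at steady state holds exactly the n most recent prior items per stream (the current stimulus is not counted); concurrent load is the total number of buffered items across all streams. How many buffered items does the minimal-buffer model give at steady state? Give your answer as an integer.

The buffer holds the 2 most recent prior items.
Steady-state concurrent load = 2 items.

2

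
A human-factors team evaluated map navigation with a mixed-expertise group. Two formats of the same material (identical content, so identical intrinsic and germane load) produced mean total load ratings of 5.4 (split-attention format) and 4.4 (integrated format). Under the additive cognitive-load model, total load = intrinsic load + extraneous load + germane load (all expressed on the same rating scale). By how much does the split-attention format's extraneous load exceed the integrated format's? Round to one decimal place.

1.0

Intrinsic and germane load are equal across formats, so the difference in total load equals the difference in extraneous load.
Extraneous-load difference = 5.4 − 4.4 = 1.0.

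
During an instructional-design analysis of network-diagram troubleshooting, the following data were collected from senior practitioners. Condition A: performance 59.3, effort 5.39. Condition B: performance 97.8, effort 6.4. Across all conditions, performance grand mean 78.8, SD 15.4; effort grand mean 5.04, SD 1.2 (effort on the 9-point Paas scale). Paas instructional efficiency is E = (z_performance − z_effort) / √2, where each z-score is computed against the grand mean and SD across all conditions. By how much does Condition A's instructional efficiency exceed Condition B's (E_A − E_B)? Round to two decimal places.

-1.17

Condition A: z_P = (59.3 − 78.8)/15.4 = -1.2662; z_E = (5.39 − 5.04)/1.2 = 0.2917; E_A = (-1.2662 − 0.2917)/√2 = -1.1016.
Condition B: z_P = (97.8 − 78.8)/15.4 = 1.2338; z_E = (6.4 − 5.04)/1.2 = 1.1333; E_B = (1.2338 − 1.1333)/√2 = 0.0711.
E_A − E_B = -1.1016 − 0.0711 = -1.1727 ≈ -1.17.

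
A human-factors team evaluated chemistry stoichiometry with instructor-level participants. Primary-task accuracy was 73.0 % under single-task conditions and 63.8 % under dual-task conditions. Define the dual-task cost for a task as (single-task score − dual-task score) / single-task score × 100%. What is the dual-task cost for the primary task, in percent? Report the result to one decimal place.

12.6

Cost = (73.0 − 63.8) / 73.0 × 100%
     = 9.2000 / 73.0 × 100% = 12.6027%.
≈ 12.6%.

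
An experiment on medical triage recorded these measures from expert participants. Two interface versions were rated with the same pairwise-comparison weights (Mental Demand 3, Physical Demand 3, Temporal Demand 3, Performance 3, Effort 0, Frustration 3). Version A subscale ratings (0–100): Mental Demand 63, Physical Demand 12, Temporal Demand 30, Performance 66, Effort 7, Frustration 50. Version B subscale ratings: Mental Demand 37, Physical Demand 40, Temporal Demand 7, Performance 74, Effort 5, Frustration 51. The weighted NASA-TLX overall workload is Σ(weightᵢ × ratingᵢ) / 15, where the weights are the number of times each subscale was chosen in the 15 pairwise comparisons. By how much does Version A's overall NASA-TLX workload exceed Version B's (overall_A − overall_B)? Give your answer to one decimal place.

2.4

Version A weighted sum = 3·63 + 3·12 + 3·30 + 3·66 + 0·7 + 3·50 = 189 + 36 + 90 + 198 + 0 + 150 = 663; overall_A = 663/15 = 44.2000.
Version B weighted sum = 3·37 + 3·40 + 3·7 + 3·74 + 0·5 + 3·51 = 111 + 120 + 21 + 222 + 0 + 153 = 627; overall_B = 627/15 = 41.8000.
Difference = 44.2000 − 41.8000 = 2.4000 ≈ 2.4.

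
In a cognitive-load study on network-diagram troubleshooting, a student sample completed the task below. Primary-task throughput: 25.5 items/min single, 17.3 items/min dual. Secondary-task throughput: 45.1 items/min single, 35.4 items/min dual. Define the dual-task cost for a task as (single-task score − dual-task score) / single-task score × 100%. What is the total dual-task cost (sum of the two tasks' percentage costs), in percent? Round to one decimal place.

53.7

Primary cost = (25.5 − 17.3) / 25.5 × 100% = 32.1569%.
Secondary cost = (45.1 − 35.4) / 45.1 × 100% = 21.5078%.
Total = 32.1569% + 21.5078% = 53.6647% ≈ 53.7%.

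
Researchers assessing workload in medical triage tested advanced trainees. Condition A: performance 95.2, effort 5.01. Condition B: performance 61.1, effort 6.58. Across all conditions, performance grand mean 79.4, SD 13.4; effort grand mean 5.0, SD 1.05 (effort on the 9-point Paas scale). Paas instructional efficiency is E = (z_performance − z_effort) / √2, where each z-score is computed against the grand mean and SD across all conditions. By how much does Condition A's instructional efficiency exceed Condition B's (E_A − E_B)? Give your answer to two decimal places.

2.86

Condition A: z_P = (95.2 − 79.4)/13.4 = 1.1791; z_E = (5.01 − 5.0)/1.05 = 0.0095; E_A = (1.1791 − 0.0095)/√2 = 0.8270.
Condition B: z_P = (61.1 − 79.4)/13.4 = -1.3657; z_E = (6.58 − 5.0)/1.05 = 1.5048; E_B = (-1.3657 − 1.5048)/√2 = -2.0298.
E_A − E_B = 0.8270 − (-2.0298) = 2.8568 ≈ 2.86.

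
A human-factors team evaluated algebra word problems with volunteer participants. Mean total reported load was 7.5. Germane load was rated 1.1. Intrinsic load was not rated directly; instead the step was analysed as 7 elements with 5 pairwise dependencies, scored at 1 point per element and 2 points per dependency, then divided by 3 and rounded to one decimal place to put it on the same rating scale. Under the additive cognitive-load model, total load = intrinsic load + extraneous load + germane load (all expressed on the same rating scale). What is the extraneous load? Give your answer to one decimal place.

0.7

Intrinsic (element-interactivity): (7 × 1 + 5 × 2) / 3 = 17 / 3 = 5.6667 → 5.7.
extraneous load = total − intrinsic − germane
             = 7.5 − 5.7 − 1.1 = 0.7.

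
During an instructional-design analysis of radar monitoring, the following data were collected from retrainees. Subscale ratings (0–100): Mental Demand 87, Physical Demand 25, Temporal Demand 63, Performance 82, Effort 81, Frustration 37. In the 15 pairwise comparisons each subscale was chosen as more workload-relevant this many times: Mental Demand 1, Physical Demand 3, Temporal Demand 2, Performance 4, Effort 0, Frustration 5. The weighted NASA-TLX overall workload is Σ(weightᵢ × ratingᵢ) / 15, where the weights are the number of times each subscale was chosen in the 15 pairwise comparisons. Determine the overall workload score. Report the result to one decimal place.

53.4

The tallies are the weights (they sum to 15).
Weighted sum = 1·87 + 3·25 + 2·63 + 4·82 + 0·81 + 5·37
            = 87 + 75 + 126 + 328 + 0 + 185 = 801.
Overall workload = 801 / 15 = 53.4000 ≈ 53.4.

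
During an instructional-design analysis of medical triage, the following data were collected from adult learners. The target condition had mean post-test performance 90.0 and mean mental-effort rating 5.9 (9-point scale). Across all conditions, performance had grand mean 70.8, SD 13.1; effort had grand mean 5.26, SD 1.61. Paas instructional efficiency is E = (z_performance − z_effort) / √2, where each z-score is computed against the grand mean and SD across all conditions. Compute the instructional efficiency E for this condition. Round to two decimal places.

0.76

z_performance = (90.0 − 70.8) / 13.1 = 19.2000 / 13.1 = 1.4656.
z_effort = (5.9 − 5.26) / 1.61 = 0.6400 / 1.61 = 0.3975.
z_P − z_E = 1.4656 − 0.3975 = 1.0681.
E = 1.0681 / √2 = 1.0681 / 1.41421 = 0.7553 ≈ 0.76.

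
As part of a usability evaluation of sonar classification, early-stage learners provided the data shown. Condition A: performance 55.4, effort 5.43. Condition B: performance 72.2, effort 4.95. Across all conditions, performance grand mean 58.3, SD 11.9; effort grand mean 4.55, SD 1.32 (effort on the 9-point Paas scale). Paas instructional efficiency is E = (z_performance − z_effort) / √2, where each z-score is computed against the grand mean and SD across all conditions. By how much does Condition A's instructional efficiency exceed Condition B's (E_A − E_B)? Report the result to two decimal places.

Condition A: z_P = (55.4 − 58.3)/11.9 = -0.2437; z_E = (5.43 − 4.55)/1.32 = 0.6667; E_A = (-0.2437 − 0.6667)/√2 = -0.6438.
Condition B: z_P = (72.2 − 58.3)/11.9 = 1.1681; z_E = (4.95 − 4.55)/1.32 = 0.3030; E_B = (1.1681 − 0.3030)/√2 = 0.6117.
E_A − E_B = -0.6438 − 0.6117 = -1.2555 ≈ -1.26.

-1.26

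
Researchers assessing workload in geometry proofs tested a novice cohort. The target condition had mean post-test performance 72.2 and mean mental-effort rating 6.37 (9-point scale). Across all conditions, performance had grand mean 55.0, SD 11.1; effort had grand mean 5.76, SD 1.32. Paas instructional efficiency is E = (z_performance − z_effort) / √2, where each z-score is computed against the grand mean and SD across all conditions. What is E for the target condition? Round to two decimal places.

z_performance = (72.2 − 55.0) / 11.1 = 17.2000 / 11.1 = 1.5495.
z_effort = (6.37 − 5.76) / 1.32 = 0.6100 / 1.32 = 0.4621.
z_P − z_E = 1.5495 − 0.4621 = 1.0874.
E = 1.0874 / √2 = 1.0874 / 1.41421 = 0.7689 ≈ 0.77.

0.77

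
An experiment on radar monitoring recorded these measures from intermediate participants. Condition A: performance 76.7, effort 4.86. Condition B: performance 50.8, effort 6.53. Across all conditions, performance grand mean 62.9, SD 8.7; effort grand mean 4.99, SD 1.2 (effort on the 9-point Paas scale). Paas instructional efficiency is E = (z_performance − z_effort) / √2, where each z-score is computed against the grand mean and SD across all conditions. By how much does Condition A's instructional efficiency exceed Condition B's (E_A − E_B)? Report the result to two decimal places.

3.09

Condition A: z_P = (76.7 − 62.9)/8.7 = 1.5862; z_E = (4.86 − 4.99)/1.2 = -0.1083; E_A = (1.5862 − (-0.1083))/√2 = 1.1982.
Condition B: z_P = (50.8 − 62.9)/8.7 = -1.3908; z_E = (6.53 − 4.99)/1.2 = 1.2833; E_B = (-1.3908 − 1.2833)/√2 = -1.8909.
E_A − E_B = 1.1982 − (-1.8909) = 3.0891 ≈ 3.09.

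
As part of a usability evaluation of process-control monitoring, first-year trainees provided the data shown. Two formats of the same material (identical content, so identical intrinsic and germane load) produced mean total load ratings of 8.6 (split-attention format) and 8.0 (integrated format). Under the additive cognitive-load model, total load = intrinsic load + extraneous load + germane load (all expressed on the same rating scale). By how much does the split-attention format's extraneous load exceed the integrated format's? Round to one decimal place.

0.6

Intrinsic and germane load are equal across formats, so the difference in total load equals the difference in extraneous load.
Extraneous-load difference = 8.6 − 8.0 = 0.6.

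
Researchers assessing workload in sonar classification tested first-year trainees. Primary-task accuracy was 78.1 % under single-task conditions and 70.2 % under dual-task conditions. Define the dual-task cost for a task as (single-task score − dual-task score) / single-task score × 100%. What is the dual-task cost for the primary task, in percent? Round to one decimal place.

10.1

Cost = (78.1 − 70.2) / 78.1 × 100%
     = 7.9000 / 78.1 × 100% = 10.1152%.
≈ 10.1%.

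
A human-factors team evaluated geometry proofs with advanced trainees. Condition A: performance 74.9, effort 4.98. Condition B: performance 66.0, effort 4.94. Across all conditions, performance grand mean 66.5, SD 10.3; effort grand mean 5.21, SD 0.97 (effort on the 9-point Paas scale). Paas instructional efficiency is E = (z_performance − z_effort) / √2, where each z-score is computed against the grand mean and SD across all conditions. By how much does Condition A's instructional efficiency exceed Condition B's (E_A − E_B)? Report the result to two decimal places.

0.58

Condition A: z_P = (74.9 − 66.5)/10.3 = 0.8155; z_E = (4.98 − 5.21)/0.97 = -0.2371; E_A = (0.8155 − (-0.2371))/√2 = 0.7443.
Condition B: z_P = (66.0 − 66.5)/10.3 = -0.0485; z_E = (4.94 − 5.21)/0.97 = -0.2784; E_B = (-0.0485 − (-0.2784))/√2 = 0.1626.
E_A − E_B = 0.7443 − 0.1626 = 0.5817 ≈ 0.58.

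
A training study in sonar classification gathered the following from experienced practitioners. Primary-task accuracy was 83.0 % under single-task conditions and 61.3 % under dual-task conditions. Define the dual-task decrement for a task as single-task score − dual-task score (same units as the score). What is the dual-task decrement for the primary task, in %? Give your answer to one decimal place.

Decrement = 83.0 − 61.3 = 21.7000 % ≈ 21.7 %.

21.7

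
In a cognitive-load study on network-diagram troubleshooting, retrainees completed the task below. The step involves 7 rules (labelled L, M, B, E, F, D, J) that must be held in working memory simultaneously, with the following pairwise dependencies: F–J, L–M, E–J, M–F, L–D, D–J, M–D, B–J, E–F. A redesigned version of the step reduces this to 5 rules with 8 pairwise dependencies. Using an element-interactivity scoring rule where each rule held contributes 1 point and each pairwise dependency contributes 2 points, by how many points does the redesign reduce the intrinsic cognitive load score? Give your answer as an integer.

Original: 7 × 1 + 9 × 2 = 7 + 18 = 25.
Redesigned: 5 × 1 + 8 × 2 = 5 + 16 = 21.
Reduction = 25 − 21 = 4.

4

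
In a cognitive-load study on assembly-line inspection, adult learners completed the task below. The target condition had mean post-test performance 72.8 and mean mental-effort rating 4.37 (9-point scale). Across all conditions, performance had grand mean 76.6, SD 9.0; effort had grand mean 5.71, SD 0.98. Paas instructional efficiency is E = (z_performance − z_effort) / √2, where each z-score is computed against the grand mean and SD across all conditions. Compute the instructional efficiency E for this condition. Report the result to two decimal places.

0.67

z_performance = (72.8 − 76.6) / 9.0 = -3.8000 / 9.0 = -0.4222.
z_effort = (4.37 − 5.71) / 0.98 = -1.3400 / 0.98 = -1.3673.
z_P − z_E = -0.4222 − (-1.3673) = 0.9451.
E = 0.9451 / √2 = 0.9451 / 1.41421 = 0.6683 ≈ 0.67.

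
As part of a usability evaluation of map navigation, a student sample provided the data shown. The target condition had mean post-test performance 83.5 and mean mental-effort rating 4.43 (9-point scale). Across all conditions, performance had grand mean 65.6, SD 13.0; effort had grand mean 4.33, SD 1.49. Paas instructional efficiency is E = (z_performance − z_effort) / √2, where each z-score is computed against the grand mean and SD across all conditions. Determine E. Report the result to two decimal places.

z_performance = (83.5 − 65.6) / 13.0 = 17.9000 / 13.0 = 1.3769.
z_effort = (4.43 − 4.33) / 1.49 = 0.1000 / 1.49 = 0.0671.
z_P − z_E = 1.3769 − 0.0671 = 1.3098.
E = 1.3098 / √2 = 1.3098 / 1.41421 = 0.9262 ≈ 0.93.

0.93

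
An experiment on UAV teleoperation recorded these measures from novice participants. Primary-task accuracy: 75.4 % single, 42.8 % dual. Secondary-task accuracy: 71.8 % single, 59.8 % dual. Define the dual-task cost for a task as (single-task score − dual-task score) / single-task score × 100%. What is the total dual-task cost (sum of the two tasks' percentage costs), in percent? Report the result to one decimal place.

59.9

Primary cost = (75.4 − 42.8) / 75.4 × 100% = 43.2361%.
Secondary cost = (71.8 − 59.8) / 71.8 × 100% = 16.7131%.
Total = 43.2361% + 16.7131% = 59.9492% ≈ 59.9%.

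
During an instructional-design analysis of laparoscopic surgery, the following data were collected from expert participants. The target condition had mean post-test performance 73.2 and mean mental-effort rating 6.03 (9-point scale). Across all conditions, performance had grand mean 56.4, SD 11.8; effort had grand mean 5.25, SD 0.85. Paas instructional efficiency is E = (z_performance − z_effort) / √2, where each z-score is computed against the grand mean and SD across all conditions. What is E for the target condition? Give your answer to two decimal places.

0.36

z_performance = (73.2 − 56.4) / 11.8 = 16.8000 / 11.8 = 1.4237.
z_effort = (6.03 − 5.25) / 0.85 = 0.7800 / 0.85 = 0.9176.
z_P − z_E = 1.4237 − 0.9176 = 0.5061.
E = 0.5061 / √2 = 0.5061 / 1.41421 = 0.3579 ≈ 0.36.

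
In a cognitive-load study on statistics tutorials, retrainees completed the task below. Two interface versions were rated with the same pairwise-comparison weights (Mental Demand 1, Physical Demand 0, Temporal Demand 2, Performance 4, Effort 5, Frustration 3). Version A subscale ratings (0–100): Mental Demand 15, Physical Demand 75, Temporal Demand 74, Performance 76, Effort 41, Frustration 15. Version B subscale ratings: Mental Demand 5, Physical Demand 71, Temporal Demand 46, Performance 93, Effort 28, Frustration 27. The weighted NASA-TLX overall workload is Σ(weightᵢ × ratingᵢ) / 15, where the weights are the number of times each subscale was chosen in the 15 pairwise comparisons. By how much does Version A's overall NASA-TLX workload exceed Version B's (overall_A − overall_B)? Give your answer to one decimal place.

1.8

Version A weighted sum = 1·15 + 0·75 + 2·74 + 4·76 + 5·41 + 3·15 = 15 + 0 + 148 + 304 + 205 + 45 = 717; overall_A = 717/15 = 47.8000.
Version B weighted sum = 1·5 + 0·71 + 2·46 + 4·93 + 5·28 + 3·27 = 5 + 0 + 92 + 372 + 140 + 81 = 690; overall_B = 690/15 = 46.0000.
Difference = 47.8000 − 46.0000 = 1.8000 ≈ 1.8.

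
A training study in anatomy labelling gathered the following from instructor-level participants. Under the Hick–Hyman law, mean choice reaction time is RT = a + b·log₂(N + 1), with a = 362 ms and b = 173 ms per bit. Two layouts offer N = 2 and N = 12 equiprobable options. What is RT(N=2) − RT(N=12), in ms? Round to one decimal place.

RT(2) = 362 + 173·log₂(3) = 362 + 173·1.5850 = 636.2050 ms.
RT(12) = 362 + 173·log₂(13) = 362 + 173·3.7004 = 1002.1692 ms.
Difference = 636.2050 − 1002.1692 = -365.9642 ≈ -366.0 ms.

-366.0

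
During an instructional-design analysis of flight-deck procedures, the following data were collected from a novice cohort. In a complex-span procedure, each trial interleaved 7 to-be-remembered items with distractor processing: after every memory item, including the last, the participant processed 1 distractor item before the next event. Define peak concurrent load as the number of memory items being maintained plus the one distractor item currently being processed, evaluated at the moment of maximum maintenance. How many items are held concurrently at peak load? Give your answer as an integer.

8

Maintenance is greatest during the distractor(s) after memory item 7: all 7 memory items are being held.
One distractor item is concurrently being processed.
Peak concurrent load = 7 + 1 = 8 items.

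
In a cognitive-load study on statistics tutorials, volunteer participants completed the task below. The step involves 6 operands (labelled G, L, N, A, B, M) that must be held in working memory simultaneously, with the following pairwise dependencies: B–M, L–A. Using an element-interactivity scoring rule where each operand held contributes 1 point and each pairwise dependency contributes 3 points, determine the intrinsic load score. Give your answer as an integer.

Count of operands held simultaneously: 6.
Count of pairwise dependencies listed: 2.
Element contribution: 6 × 1 = 6.
Interaction contribution: 2 × 3 = 6.
Intrinsic load = 6 + 6 = 12.

12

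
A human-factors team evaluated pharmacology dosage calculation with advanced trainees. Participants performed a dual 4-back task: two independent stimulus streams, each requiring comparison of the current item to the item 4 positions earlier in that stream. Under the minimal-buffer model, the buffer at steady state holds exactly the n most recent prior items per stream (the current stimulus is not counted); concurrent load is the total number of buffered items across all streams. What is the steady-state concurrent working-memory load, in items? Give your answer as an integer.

8

Each stream's buffer holds its 4 most recent prior items.
Two independent streams: 2 × 4 = 8 buffered items at steady state.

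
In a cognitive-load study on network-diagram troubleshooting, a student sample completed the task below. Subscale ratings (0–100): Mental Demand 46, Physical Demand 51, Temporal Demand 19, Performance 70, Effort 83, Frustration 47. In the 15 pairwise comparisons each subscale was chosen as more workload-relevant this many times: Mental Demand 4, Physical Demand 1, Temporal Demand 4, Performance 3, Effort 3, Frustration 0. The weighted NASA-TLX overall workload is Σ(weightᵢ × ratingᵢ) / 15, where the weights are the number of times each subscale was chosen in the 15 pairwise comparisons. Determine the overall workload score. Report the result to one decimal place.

The tallies are the weights (they sum to 15).
Weighted sum = 4·46 + 1·51 + 4·19 + 3·70 + 3·83 + 0·47
            = 184 + 51 + 76 + 210 + 249 + 0 = 770.
Overall workload = 770 / 15 = 51.3333 ≈ 51.3.

51.3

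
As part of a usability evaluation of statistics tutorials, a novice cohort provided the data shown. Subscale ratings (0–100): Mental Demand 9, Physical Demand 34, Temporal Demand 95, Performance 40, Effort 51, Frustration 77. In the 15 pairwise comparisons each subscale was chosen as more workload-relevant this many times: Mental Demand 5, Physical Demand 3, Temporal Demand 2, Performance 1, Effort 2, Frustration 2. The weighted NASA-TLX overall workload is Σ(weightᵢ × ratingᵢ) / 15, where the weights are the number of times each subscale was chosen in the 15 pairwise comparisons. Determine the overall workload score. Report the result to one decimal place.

The tallies are the weights (they sum to 15).
Weighted sum = 5·9 + 3·34 + 2·95 + 1·40 + 2·51 + 2·77
            = 45 + 102 + 190 + 40 + 102 + 154 = 633.
Overall workload = 633 / 15 = 42.2000 ≈ 42.2.

42.2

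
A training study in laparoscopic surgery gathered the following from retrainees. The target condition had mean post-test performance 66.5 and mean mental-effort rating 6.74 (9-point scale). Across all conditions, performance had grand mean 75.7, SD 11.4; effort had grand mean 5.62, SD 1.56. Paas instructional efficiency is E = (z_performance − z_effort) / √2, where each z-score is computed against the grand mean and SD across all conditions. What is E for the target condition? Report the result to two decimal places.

-1.08

z_performance = (66.5 − 75.7) / 11.4 = -9.2000 / 11.4 = -0.8070.
z_effort = (6.74 − 5.62) / 1.56 = 1.1200 / 1.56 = 0.7179.
z_P − z_E = -0.8070 − 0.7179 = -1.5249.
E = -1.5249 / √2 = -1.5249 / 1.41421 = -1.0783 ≈ -1.08.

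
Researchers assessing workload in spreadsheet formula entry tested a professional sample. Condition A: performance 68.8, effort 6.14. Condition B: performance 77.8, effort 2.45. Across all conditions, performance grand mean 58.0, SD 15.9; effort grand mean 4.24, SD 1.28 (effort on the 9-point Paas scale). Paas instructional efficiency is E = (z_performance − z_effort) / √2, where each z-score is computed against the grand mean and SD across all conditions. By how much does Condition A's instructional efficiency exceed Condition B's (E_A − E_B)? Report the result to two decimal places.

-2.44

Condition A: z_P = (68.8 − 58.0)/15.9 = 0.6792; z_E = (6.14 − 4.24)/1.28 = 1.4844; E_A = (0.6792 − 1.4844)/√2 = -0.5694.
Condition B: z_P = (77.8 − 58.0)/15.9 = 1.2453; z_E = (2.45 − 4.24)/1.28 = -1.3984; E_B = (1.2453 − (-1.3984))/√2 = 1.8694.
E_A − E_B = -0.5694 − 1.8694 = -2.4388 ≈ -2.44.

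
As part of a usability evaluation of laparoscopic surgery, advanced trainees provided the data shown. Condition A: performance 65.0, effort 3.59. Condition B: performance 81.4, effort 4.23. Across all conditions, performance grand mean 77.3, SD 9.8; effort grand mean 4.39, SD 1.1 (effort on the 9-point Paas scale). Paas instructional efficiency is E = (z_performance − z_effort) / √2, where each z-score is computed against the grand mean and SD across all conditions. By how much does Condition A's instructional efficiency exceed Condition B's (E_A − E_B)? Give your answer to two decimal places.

-0.77

Condition A: z_P = (65.0 − 77.3)/9.8 = -1.2551; z_E = (3.59 − 4.39)/1.1 = -0.7273; E_A = (-1.2551 − (-0.7273))/√2 = -0.3732.
Condition B: z_P = (81.4 − 77.3)/9.8 = 0.4184; z_E = (4.23 − 4.39)/1.1 = -0.1455; E_B = (0.4184 − (-0.1455))/√2 = 0.3987.
E_A − E_B = -0.3732 − 0.3987 = -0.7719 ≈ -0.77.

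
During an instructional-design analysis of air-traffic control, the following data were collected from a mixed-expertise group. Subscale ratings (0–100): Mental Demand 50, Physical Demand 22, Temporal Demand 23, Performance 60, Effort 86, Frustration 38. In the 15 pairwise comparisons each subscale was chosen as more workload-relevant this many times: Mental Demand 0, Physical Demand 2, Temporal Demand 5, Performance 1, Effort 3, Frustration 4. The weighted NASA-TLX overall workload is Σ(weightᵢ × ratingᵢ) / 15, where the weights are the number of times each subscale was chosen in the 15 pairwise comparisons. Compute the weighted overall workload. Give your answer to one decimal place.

The tallies are the weights (they sum to 15).
Weighted sum = 0·50 + 2·22 + 5·23 + 1·60 + 3·86 + 4·38
            = 0 + 44 + 115 + 60 + 258 + 152 = 629.
Overall workload = 629 / 15 = 41.9333 ≈ 41.9.

41.9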